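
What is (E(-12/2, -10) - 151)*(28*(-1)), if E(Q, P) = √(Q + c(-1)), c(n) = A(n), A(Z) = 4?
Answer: 4228 - 28*I*√2 ≈ 4228.0 - 39.598*I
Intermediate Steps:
c(n) = 4
E(Q, P) = √(4 + Q) (E(Q, P) = √(Q + 4) = √(4 + Q))
(E(-12/2, -10) - 151)*(28*(-1)) = (√(4 - 12/2) - 151)*(28*(-1)) = (√(4 - 12*½) - 151)*(-28) = (√(4 - 6) - 151)*(-28) = (√(-2) - 151)*(-28) = (I*√2 - 151)*(-28) = (-151 + I*√2)*(-28) = 4228 - 28*I*√2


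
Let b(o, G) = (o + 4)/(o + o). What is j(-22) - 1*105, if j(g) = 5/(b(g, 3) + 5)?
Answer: -12385/119 ≈ -104.08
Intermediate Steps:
b(o, G) = (4 + o)/(2*o) (b(o, G) = (4 + o)/((2*o)) = (4 + o)*(1/(2*o)) = (4 + o)/(2*o))
j(g) = 5/(5 + (4 + g)/(2*g)) (j(g) = 5/((4 + g)/(2*g) + 5) = 5/(5 + (4 + g)/(2*g)))
j(-22) - 1*105 = 10*(-22)/(4 + 11*(-22)) - 1*105 = 10*(-22)/(4 - 242) - 105 = 10*(-22)/(-238) - 105 = 10*(-22)*(-1/238) - 105 = 110/119 - 105 = -12385/119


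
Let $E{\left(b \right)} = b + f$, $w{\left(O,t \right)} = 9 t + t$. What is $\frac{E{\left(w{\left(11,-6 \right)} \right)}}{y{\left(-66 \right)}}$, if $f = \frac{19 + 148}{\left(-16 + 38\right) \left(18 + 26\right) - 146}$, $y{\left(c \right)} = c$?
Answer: $\frac{49153}{54252} \approx 0.90601$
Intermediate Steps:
$w{\left(O,t \right)} = 10 t$
$f = \frac{167}{822}$ ($f = \frac{167}{22 \cdot 44 - 146} = \frac{167}{968 - 146} = \frac{167}{822} \approx 0.20316$)
$E{\left(b \right)} = \frac{167}{822} + b$ ($E{\left(b \right)} = b + \frac{167}{822} = \frac{167}{822} + b$)
$\frac{E{\left(w{\left(11,-6 \right)} \right)}}{y{\left(-66 \right)}} = \frac{\frac{167}{822} + 10 \left(-6\right)}{-66} = \left(\frac{167}{822} - 60\right) \left(- \frac{1}{66}\right) = \left(- \frac{49153}{822}\right) \left(- \frac{1}{66}\right) = \frac{49153}{54252}$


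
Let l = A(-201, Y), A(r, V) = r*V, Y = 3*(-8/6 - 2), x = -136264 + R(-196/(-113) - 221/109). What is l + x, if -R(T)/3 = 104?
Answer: -134566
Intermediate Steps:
R(T) = -312 (R(T) = -3*104 = -312)
x = -136576 (x = -136264 - 312 = -136576)
Y = -10 (Y = 3*(-8*⅙ - 2) = 3*(-4/3 - 2) = 3*(-10/3) = -10)
A(r, V) = V*r
l = 2010 (l = -10*(-201) = 2010)
l + x = 2010 - 136576 = -134566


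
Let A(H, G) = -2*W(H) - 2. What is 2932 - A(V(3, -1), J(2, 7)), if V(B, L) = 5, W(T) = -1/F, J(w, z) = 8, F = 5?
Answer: 14668/5 ≈ 2933.6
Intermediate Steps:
W(T) = -1/5
A(H, G) = -8/5 (A(H, G) = -2*(-1/5) - 2 = 2/5 - 2 = -8/5)
2932 - A(V(3, -1), J(2, 7)) = 2932 - 1*(-8/5) = 2932 + 8/5 = 14668/5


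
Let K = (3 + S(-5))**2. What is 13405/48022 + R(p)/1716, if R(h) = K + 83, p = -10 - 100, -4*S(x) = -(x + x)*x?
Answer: 1975697/4225936 ≈ 0.46752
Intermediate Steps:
S(x) = x**2/2 (S(x) = -(-1)*(x + x)*x/4 = -(-1)*(2*x)*x/4 = -(-1)*2*x**2/4 = -(-1)*x**2/2 = x**2/2)
p = -110
K = 961/4 (K = (3 + (1/2)*(-5)**2)**2 = (3 + (1/2)*25)**2 = (3 + 25/2)**2 = (31/2)**2 = 961/4 ≈ 240.25)
R(h) = 1293/4 (R(h) = 961/4 + 83 = 1293/4)
13405/48022 + R(p)/1716 = 13405/48022 + (1293/4)/1716 = 13405*(1/48022) + (1293/4)*(1/1716) = 13405/48022 + 431/2288 = 1975697/4225936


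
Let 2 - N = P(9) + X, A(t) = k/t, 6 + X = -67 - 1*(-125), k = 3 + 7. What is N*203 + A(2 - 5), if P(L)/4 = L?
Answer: -52384/3 ≈ -17461.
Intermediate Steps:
P(L) = 4*L
k = 10
X = 52 (X = -6 + (-67 - 1*(-125)) = -6 + (-67 + 125) = -6 + 58 = 52)
A(t) = 10/t
N = -86 (N = 2 - (4*9 + 52) = 2 - (36 + 52) = 2 - 1*88 = 2 - 88 = -86)
N*203 + A(2 - 5) = -86*203 + 10/(2 - 5) = -17458 + 10/(-3) = -17458 + 10*(-1/3) = -17458 - 10/3 = -52384/3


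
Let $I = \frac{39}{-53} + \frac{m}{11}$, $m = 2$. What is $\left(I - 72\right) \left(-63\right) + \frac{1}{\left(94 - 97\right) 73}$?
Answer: $\frac{583598720}{127677} \approx 4570.9$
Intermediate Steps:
$I = - \frac{323}{583}$ ($I = \frac{39}{-53} + \frac{2}{11} = 39 \left(- \frac{1}{53}\right) + 2 \cdot \frac{1}{11} = - \frac{39}{53} + \frac{2}{11} = - \frac{323}{583} \approx -0.55403$)
$\left(I - 72\right) \left(-63\right) + \frac{1}{\left(94 - 97\right) 73} = \left(- \frac{323}{583} - 72\right) \left(-63\right) + \frac{1}{\left(94 - 97\right) 73} = \left(- \frac{42299}{583}\right) \left(-63\right) + \frac{1}{\left(-3\right) 73} = \frac{2664837}{583} + \frac{1}{-219} = \frac{2664837}{583} - \frac{1}{219} = \frac{583598720}{127677}$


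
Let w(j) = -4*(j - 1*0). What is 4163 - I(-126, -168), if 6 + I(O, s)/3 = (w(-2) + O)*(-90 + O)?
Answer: -72283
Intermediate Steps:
w(j) = -4*j (w(j) = -4*(j + 0) = -4*j)
I(O, s) = -18 + 3*(-90 + O)*(8 + O) (I(O, s) = -18 + 3*((-4*(-2) + O)*(-90 + O)) = -18 + 3*((8 + O)*(-90 + O)) = -18 + 3*((-90 + O)*(8 + O)) = -18 + 3*(-90 + O)*(8 + O))
4163 - I(-126, -168) = 4163 - (-2178 - 246*(-126) + 3*(-126)²) = 4163 - (-2178 + 30996 + 3*15876) = 4163 - (-2178 + 30996 + 47628) = 4163 - 1*76446 = 4163 - 76446 = -72283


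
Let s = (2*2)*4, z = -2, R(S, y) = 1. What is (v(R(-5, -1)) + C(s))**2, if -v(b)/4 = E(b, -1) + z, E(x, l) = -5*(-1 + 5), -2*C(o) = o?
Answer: 6400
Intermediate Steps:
s = 16 (s = 4*4 = 16)
C(o) = -o/2
E(x, l) = -20 (E(x, l) = -5*4 = -20)
v(b) = 88 (v(b) = -4*(-20 - 2) = -4*(-22) = 88)
(v(R(-5, -1)) + C(s))**2 = (88 - 1/2*16)**2 = (88 - 8)**2 = 80**2 = 6400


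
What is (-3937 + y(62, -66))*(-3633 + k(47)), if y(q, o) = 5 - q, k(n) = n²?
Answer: 5687456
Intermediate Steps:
(-3937 + y(62, -66))*(-3633 + k(47)) = (-3937 + (5 - 1*62))*(-3633 + 47²) = (-3937 + (5 - 62))*(-3633 + 2209) = (-3937 - 57)*(-1424) = -3994*(-1424) = 5687456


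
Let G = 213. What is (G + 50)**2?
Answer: 69169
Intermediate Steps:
(G + 50)**2 = (213 + 50)**2 = 263**2 = 69169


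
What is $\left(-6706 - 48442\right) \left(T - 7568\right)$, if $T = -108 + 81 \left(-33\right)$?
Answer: $570726652$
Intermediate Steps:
$T = -2781$ ($T = -108 - 2673 = -2781$)
$\left(-6706 - 48442\right) \left(T - 7568\right) = \left(-6706 - 48442\right) \left(-2781 - 7568\right) = \left(-55148\right) \left(-10349\right) = 570726652$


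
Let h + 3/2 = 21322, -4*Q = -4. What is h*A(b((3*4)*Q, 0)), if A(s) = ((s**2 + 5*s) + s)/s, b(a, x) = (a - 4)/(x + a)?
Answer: 426410/3 ≈ 1.4214e+5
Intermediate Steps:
Q = 1 (Q = -1/4*(-4) = 1)
h = 42641/2 (h = -3/2 + 21322 = 42641/2 ≈ 21321.)
b(a, x) = (-4 + a)/(a + x)
A(s) = (s**2 + 6*s)/s
h*A(b((3*4)*Q, 0)) = 42641*(6 + (-4 + (3*4)*1)/((3*4)*1 + 0))/2 = 42641*(6 + (-4 + 12*1)/(12*1 + 0))/2 = 42641*(6 + (-4 + 12)/(12 + 0))/2 = 42641*(6 + 8/12)/2 = 42641*(6 + (1/12)*8)/2 = 42641*(6 + 2/3)/2 = (42641/2)*(20/3) = 426410/3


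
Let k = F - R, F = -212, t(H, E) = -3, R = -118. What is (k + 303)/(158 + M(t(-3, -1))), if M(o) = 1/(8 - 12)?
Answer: 836/631 ≈ 1.3249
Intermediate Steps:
M(o) = -¼ (M(o) = 1/(-4) = -¼)
k = -94 (k = -212 - 1*(-118) = -212 + 118 = -94)
(k + 303)/(158 + M(t(-3, -1))) = (-94 + 303)/(158 - ¼) = 209/(631/4) = 209*(4/631) = 836/631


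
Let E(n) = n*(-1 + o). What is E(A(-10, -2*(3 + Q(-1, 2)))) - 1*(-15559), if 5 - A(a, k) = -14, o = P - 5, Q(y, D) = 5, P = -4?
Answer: 15369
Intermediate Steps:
o = -9 (o = -4 - 5 = -9)
A(a, k) = 19 (A(a, k) = 5 - 1*(-14) = 5 + 14 = 19)
E(n) = -10*n (E(n) = n*(-1 - 9) = n*(-10) = -10*n)
E(A(-10, -2*(3 + Q(-1, 2)))) - 1*(-15559) = -10*19 - 1*(-15559) = -190 + 15559 = 15369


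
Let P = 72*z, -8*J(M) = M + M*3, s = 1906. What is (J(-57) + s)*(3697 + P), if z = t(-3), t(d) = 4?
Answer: 15417965/2 ≈ 7.7090e+6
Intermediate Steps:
z = 4
J(M) = -M/2 (J(M) = -(M + M*3)/8 = -(M + 3*M)/8 = -M/2)
P = 288 (P = 72*4 = 288)
(J(-57) + s)*(3697 + P) = (-1/2*(-57) + 1906)*(3697 + 288) = (57/2 + 1906)*3985 = (3869/2)*3985 = 15417965/2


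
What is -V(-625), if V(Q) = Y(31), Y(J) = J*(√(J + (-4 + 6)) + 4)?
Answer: -124 - 31*√33 ≈ -302.08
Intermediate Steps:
Y(J) = J*(4 + √(2 + J)) (Y(J) = J*(√(J + 2) + 4) = J*(√(2 + J) + 4) = J*(4 + √(2 + J)))
V(Q) = 124 + 31*√33 (V(Q) = 31*(4 + √(2 + 31)) = 31*(4 + √33) = 124 + 31*√33)
-V(-625) = -(124 + 31*√33) = -124 - 31*√33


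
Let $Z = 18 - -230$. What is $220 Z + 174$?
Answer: $54734$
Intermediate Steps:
$Z = 248$ ($Z = 18 + 230 = 248$)
$220 Z + 174 = 220 \cdot 248 + 174 = 54560 + 174 = 54734$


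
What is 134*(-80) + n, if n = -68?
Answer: -10788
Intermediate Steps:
134*(-80) + n = 134*(-80) - 68 = -10720 - 68 = -10788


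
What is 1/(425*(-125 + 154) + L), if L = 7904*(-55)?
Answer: -1/422395 ≈ -2.3675e-6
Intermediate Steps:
L = -434720
1/(425*(-125 + 154) + L) = 1/(425*(-125 + 154) - 434720) = 1/(425*29 - 434720) = 1/(12325 - 434720) = 1/(-422395) = -1/422395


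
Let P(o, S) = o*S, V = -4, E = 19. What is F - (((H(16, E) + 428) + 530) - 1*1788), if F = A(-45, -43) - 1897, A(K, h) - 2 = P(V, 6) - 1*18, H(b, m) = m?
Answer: -1126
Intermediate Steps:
P(o, S) = S*o
A(K, h) = -40 (A(K, h) = 2 + (6*(-4) - 1*18) = 2 + (-24 - 18) = 2 - 42 = -40)
F = -1937 (F = -40 - 1897 = -1937)
F - (((H(16, E) + 428) + 530) - 1*1788) = -1937 - (((19 + 428) + 530) - 1*1788) = -1937 - ((447 + 530) - 1788) = -1937 - (977 - 1788) = -1937 - 1*(-811) = -1937 + 811 = -1126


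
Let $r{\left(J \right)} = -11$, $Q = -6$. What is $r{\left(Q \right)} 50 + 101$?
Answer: $-449$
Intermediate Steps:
$r{\left(Q \right)} 50 + 101 = \left(-11\right) 50 + 101 = -550 + 101 = -449$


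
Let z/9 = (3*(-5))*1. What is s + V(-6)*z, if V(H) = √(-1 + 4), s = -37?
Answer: -37 - 135*√3 ≈ -270.83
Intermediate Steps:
V(H) = √3
z = -135 (z = 9*((3*(-5))*1) = 9*(-15*1) = 9*(-15) = -135)
s + V(-6)*z = -37 + √3*(-135) = -37 - 135*√3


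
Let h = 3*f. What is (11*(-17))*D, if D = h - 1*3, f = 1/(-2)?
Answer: 1683/2 ≈ 841.50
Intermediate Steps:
f = -½ ≈ -0.50000
h = -3/2 (h = 3*(-½) = -3/2 ≈ -1.5000)
D = -9/2 (D = -3/2 - 1*3 = -3/2 - 3 = -9/2 ≈ -4.5000)
(11*(-17))*D = (11*(-17))*(-9/2) = -187*(-9/2) = 1683/2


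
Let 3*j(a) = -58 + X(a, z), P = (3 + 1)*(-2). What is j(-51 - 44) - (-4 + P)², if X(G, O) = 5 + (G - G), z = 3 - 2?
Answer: -485/3 ≈ -161.67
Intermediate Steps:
P = -8 (P = 4*(-2) = -8)
z = 1
X(G, O) = 5 (X(G, O) = 5 + 0 = 5)
j(a) = -53/3 (j(a) = (-58 + 5)/3 = (⅓)*(-53) = -53/3)
j(-51 - 44) - (-4 + P)² = -53/3 - (-4 - 8)² = -53/3 - 1*(-12)² = -53/3 - 1*144 = -53/3 - 144 = -485/3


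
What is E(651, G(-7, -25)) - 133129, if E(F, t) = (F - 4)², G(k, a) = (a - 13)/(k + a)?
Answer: 285480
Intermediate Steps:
G(k, a) = (-13 + a)/(a + k)
E(F, t) = (-4 + F)²
E(651, G(-7, -25)) - 133129 = (-4 + 651)² - 133129 = 647² - 133129 = 418609 - 133129 = 285480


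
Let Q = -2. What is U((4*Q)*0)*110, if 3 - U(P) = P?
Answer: 330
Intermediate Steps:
U(P) = 3 - P
U((4*Q)*0)*110 = (3 - 4*(-2)*0)*110 = (3 - (-8)*0)*110 = (3 - 1*0)*110 = (3 + 0)*110 = 3*110 = 330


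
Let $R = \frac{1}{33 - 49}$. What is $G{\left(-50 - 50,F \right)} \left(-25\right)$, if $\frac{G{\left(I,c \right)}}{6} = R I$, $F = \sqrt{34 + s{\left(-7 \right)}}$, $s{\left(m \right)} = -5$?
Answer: $- \frac{1875}{2} \approx -937.5$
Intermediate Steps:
$F = \sqrt{29}$ ($F = \sqrt{34 - 5} = \sqrt{29} \approx 5.3852$)
$R = - \frac{1}{16}$ ($R = \frac{1}{-16} = - \frac{1}{16} \approx -0.0625$)
$G{\left(I,c \right)} = - \frac{3 I}{8}$ ($G{\left(I,c \right)} = 6 \left(- \frac{I}{16}\right) = - \frac{3 I}{8}$)
$G{\left(-50 - 50,F \right)} \left(-25\right) = - \frac{3 \left(-50 - 50\right)}{8} \left(-25\right) = \left(- \frac{3}{8}\right) \left(-100\right) \left(-25\right) = \frac{75}{2} \left(-25\right) = - \frac{1875}{2}$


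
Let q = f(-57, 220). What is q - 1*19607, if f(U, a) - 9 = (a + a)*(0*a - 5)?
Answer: -21798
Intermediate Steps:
f(U, a) = 9 - 10*a (f(U, a) = 9 + (a + a)*(0*a - 5) = 9 + (2*a)*(0 - 5) = 9 + (2*a)*(-5) = 9 - 10*a)
q = -2191 (q = 9 - 10*220 = 9 - 2200 = -2191)
q - 1*19607 = -2191 - 1*19607 = -2191 - 19607 = -21798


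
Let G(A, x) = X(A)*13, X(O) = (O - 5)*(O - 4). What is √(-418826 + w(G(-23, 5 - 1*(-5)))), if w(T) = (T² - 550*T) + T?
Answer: √90775186 ≈ 9527.6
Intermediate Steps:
X(O) = (-5 + O)*(-4 + O)
G(A, x) = 260 - 117*A + 13*A² (G(A, x) = (20 + A² - 9*A)*13 = 260 - 117*A + 13*A²)
w(T) = T² - 549*T
√(-418826 + w(G(-23, 5 - 1*(-5)))) = √(-418826 + (260 - 117*(-23) + 13*(-23)²)*(-549 + (260 - 117*(-23) + 13*(-23)²))) = √(-418826 + (260 + 2691 + 13*529)*(-549 + (260 + 2691 + 13*529))) = √(-418826 + (260 + 2691 + 6877)*(-549 + (260 + 2691 + 6877))) = √(-418826 + 9828*(-549 + 9828)) = √(-418826 + 9828*9279) = √(-418826 + 91194012) = √90775186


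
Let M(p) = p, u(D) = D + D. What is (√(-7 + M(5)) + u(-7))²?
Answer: (14 - I*√2)² ≈ 194.0 - 39.598*I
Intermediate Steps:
u(D) = 2*D
(√(-7 + M(5)) + u(-7))² = (√(-7 + 5) + 2*(-7))² = (√(-2) - 14)² = (I*√2 - 14)² = (-14 + I*√2)²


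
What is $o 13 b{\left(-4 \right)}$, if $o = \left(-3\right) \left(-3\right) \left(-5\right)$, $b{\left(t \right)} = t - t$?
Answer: $0$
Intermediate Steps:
$b{\left(t \right)} = 0$
$o = -45$ ($o = 9 \left(-5\right) = -45$)
$o 13 b{\left(-4 \right)} = \left(-45\right) 13 \cdot 0 = \left(-585\right) 0 = 0$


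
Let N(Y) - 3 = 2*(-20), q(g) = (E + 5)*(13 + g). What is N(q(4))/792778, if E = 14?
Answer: -37/792778 ≈ -4.6671e-5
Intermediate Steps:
q(g) = 247 + 19*g (q(g) = (14 + 5)*(13 + g) = 19*(13 + g) = 247 + 19*g)
N(Y) = -37 (N(Y) = 3 + 2*(-20) = 3 - 40 = -37)
N(q(4))/792778 = -37/792778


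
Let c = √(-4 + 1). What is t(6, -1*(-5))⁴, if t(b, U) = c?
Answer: 9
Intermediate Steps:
c = I*√3 (c = √(-3) = I*√3 ≈ 1.732*I)
t(b, U) = I*√3
t(6, -1*(-5))⁴ = (I*√3)⁴ = 9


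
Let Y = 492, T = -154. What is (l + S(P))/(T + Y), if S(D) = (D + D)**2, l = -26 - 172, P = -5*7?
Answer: 2351/169 ≈ 13.911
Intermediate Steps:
P = -35
l = -198
S(D) = 4*D**2 (S(D) = (2*D)**2 = 4*D**2)
(l + S(P))/(T + Y) = (-198 + 4*(-35)**2)/(-154 + 492) = (-198 + 4*1225)/338 = (-198 + 4900)*(1/338) = 4702*(1/338) = 2351/169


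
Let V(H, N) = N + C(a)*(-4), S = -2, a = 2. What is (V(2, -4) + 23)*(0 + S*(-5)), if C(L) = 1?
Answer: 150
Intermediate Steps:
V(H, N) = -4 + N (V(H, N) = N + 1*(-4) = N - 4 = -4 + N)
(V(2, -4) + 23)*(0 + S*(-5)) = ((-4 - 4) + 23)*(0 - 2*(-5)) = (-8 + 23)*(0 + 10) = 15*10 = 150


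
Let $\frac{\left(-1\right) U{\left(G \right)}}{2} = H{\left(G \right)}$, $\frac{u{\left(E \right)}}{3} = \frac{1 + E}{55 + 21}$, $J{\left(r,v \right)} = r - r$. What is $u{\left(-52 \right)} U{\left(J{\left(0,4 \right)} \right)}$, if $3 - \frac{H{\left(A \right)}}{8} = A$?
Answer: $\frac{1836}{19} \approx 96.632$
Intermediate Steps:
$J{\left(r,v \right)} = 0$
$H{\left(A \right)} = 24 - 8 A$
$u{\left(E \right)} = \frac{3}{76} + \frac{3 E}{76}$ ($u{\left(E \right)} = 3 \frac{1 + E}{55 + 21} = 3 \frac{1 + E}{76} = 3 \left(1 + E\right) \frac{1}{76} = 3 \left(\frac{1}{76} + \frac{E}{76}\right) = \frac{3}{76} + \frac{3 E}{76}$)
$U{\left(G \right)} = -48 + 16 G$ ($U{\left(G \right)} = - 2 \left(24 - 8 G\right) = -48 + 16 G$)
$u{\left(-52 \right)} U{\left(J{\left(0,4 \right)} \right)} = \left(\frac{3}{76} + \frac{3}{76} \left(-52\right)\right) \left(-48 + 16 \cdot 0\right) = \left(\frac{3}{76} - \frac{39}{19}\right) \left(-48 + 0\right) = \left(- \frac{153}{76}\right) \left(-48\right) = \frac{1836}{19}$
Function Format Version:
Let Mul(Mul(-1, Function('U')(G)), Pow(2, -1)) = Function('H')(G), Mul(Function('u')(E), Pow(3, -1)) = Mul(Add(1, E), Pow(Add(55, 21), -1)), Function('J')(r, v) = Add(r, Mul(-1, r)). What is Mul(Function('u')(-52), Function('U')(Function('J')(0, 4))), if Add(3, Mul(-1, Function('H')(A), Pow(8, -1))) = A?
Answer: Rational(1836, 19) ≈ 96.632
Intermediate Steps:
Function('J')(r, v) = 0
Function('H')(A) = Add(24, Mul(-8, A))
Function('u')(E) = Add(Rational(3, 76), Mul(Rational(3, 76), E)) (Function('u')(E) = Mul(3, Mul(Add(1, E), Pow(Add(55, 21), -1))) = Mul(3, Mul(Add(1, E), Pow(76, -1))) = Mul(3, Mul(Add(1, E), Rational(1, 76))) = Mul(3, Add(Rational(1, 76), Mul(Rational(1, 76), E))) = Add(Rational(3, 76), Mul(Rational(3, 76), E)))
Function('U')(G) = Add(-48, Mul(16, G)) (Function('U')(G) = Mul(-2, Add(24, Mul(-8, G))) = Add(-48, Mul(16, G)))
Mul(Function('u')(-52), Function('U')(Function('J')(0, 4))) = Mul(Add(Rational(3, 76), Mul(Rational(3, 76), -52)), Add(-48, Mul(16, 0))) = Mul(Add(Rational(3, 76), Rational(-39, 19)), Add(-48, 0)) = Mul(Rational(-153, 76), -48) = Rational(1836, 19)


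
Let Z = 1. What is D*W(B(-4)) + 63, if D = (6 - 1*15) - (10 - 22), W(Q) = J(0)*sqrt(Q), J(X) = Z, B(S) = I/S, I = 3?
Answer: 63 + 3*I*sqrt(3)/2 ≈ 63.0 + 2.5981*I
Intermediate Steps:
B(S) = 3/S
J(X) = 1
W(Q) = sqrt(Q) (W(Q) = 1*sqrt(Q) = sqrt(Q))
D = 3 (D = (6 - 15) - 1*(-12) = -9 + 12 = 3)
D*W(B(-4)) + 63 = 3*sqrt(3/(-4)) + 63 = 3*sqrt(3*(-1/4)) + 63 = 3*sqrt(-3/4) + 63 = 3*(I*sqrt(3)/2) + 63 = 3*I*sqrt(3)/2 + 63 = 63 + 3*I*sqrt(3)/2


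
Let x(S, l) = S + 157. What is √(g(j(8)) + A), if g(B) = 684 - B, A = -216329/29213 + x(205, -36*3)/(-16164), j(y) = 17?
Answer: √4085168337802572734/78699822 ≈ 25.682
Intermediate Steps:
x(S, l) = 157 + S
A = -1753658531/236099466 (A = -216329/29213 + (157 + 205)/(-16164) = -216329*1/29213 + 362*(-1/16164) = -216329/29213 - 181/8082 = -1753658531/236099466 ≈ -7.4276)
√(g(j(8)) + A) = √((684 - 1*17) - 1753658531/236099466) = √((684 - 17) - 1753658531/236099466) = √(667 - 1753658531/236099466) = √(155724685291/236099466) = √4085168337802572734/78699822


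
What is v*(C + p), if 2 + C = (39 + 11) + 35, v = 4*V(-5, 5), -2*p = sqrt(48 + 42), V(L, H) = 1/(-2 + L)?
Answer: -332/7 + 6*sqrt(10)/7 ≈ -44.718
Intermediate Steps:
p = -3*sqrt(10)/2 (p = -sqrt(48 + 42)/2 = -3*sqrt(10)/2 ≈ -4.7434)
v = -4/7 (v = 4/(-2 - 5) = 4/(-7) = 4*(-1/7) = -4/7 ≈ -0.57143)
C = 83 (C = -2 + ((39 + 11) + 35) = -2 + (50 + 35) = -2 + 85 = 83)
v*(C + p) = -4*(83 - 3*sqrt(10)/2)/7 = -332/7 + 6*sqrt(10)/7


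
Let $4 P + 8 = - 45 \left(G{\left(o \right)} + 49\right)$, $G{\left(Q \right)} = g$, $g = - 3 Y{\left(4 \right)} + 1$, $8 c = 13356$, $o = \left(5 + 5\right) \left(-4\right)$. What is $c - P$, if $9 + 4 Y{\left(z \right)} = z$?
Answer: $\frac{36419}{16} \approx 2276.2$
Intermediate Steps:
$Y{\left(z \right)} = - \frac{9}{4} + \frac{z}{4}$
$o = -40$ ($o = 10 \left(-4\right) = -40$)
$c = \frac{3339}{2}$ ($c = \frac{1}{8} \cdot 13356 = \frac{3339}{2} \approx 1669.5$)
$g = \frac{19}{4}$ ($g = - 3 \left(- \frac{9}{4} + \frac{1}{4} \cdot 4\right) + 1 = - 3 \left(- \frac{9}{4} + 1\right) + 1 = \left(-3\right) \left(- \frac{5}{4}\right) + 1 = \frac{15}{4} + 1 = \frac{19}{4} \approx 4.75$)
$G{\left(Q \right)} = \frac{19}{4}$
$P = - \frac{9707}{16}$ ($P = -2 + \frac{\left(-45\right) \left(\frac{19}{4} + 49\right)}{4} = -2 + \frac{\left(-45\right) \frac{215}{4}}{4} = -2 + \frac{1}{4} \left(- \frac{9675}{4}\right) = -2 - \frac{9675}{16} = - \frac{9707}{16} \approx -606.69$)
$c - P = \frac{3339}{2} - - \frac{9707}{16} = \frac{3339}{2} + \frac{9707}{16} = \frac{36419}{16}$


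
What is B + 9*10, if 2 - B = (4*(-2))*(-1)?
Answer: 84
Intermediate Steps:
B = -6 (B = 2 - 4*(-2)*(-1) = 2 - (-8)*(-1) = 2 - 1*8 = 2 - 8 = -6)
B + 9*10 = -6 + 9*10 = -6 + 90 = 84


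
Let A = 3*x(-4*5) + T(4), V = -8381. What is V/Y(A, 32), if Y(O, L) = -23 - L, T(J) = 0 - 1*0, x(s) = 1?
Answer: 8381/55 ≈ 152.38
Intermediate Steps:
T(J) = 0 (T(J) = 0 + 0 = 0)
A = 3 (A = 3*1 + 0 = 3 + 0 = 3)
V/Y(A, 32) = -8381/(-23 - 1*32) = -8381/(-23 - 32) = -8381/(-55) = -8381*(-1/55) = 8381/55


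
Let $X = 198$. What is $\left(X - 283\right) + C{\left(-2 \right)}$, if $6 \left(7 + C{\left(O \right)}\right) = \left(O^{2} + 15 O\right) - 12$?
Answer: $- \frac{295}{3} \approx -98.333$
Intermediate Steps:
$C{\left(O \right)} = -9 + \frac{O^{2}}{6} + \frac{5 O}{2}$ ($C{\left(O \right)} = -7 + \frac{\left(O^{2} + 15 O\right) - 12}{6} = -7 + \frac{-12 + O^{2} + 15 O}{6} = -7 + \left(-2 + \frac{O^{2}}{6} + \frac{5 O}{2}\right) = -9 + \frac{O^{2}}{6} + \frac{5 O}{2}$)
$\left(X - 283\right) + C{\left(-2 \right)} = \left(198 - 283\right) + \left(-9 + \frac{\left(-2\right)^{2}}{6} + \frac{5}{2} \left(-2\right)\right) = -85 - \frac{40}{3} = - \frac{295}{3}$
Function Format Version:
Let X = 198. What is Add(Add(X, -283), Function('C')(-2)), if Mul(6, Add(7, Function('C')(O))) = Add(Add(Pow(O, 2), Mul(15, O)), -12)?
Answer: Rational(-295, 3) ≈ -98.333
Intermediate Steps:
Function('C')(O) = Add(-9, Mul(Rational(1, 6), Pow(O, 2)), Mul(Rational(5, 2), O)) (Function('C')(O) = Add(-7, Mul(Rational(1, 6), Add(Add(Pow(O, 2), Mul(15, O)), -12))) = Add(-7, Mul(Rational(1, 6), Add(-12, Pow(O, 2), Mul(15, O)))) = Add(-7, Add(-2, Mul(Rational(1, 6), Pow(O, 2)), Mul(Rational(5, 2), O))) = Add(-9, Mul(Rational(1, 6), Pow(O, 2)), Mul(Rational(5, 2), O)))
Add(Add(X, -283), Function('C')(-2)) = Add(Add(198, -283), Add(-9, Mul(Rational(1, 6), Pow(-2, 2)), Mul(Rational(5, 2), -2))) = Add(-85, Add(-9, Mul(Rational(1, 6), 4), -5)) = Add(-85, Add(-9, Rational(2, 3), -5)) = Add(-85, Rational(-40, 3)) = Rational(-295, 3)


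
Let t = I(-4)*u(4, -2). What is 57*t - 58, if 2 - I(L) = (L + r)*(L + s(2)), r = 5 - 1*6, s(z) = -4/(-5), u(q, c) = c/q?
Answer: 341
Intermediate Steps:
s(z) = ⅘ (s(z) = -4*(-⅕) = ⅘)
r = -1 (r = 5 - 6 = -1)
I(L) = 2 - (-1 + L)*(⅘ + L) (I(L) = 2 - (L - 1)*(L + ⅘) = 2 - (-1 + L)*(⅘ + L))
t = 7 (t = (14/5 - 1*(-4)² + (⅕)*(-4))*(-2/4) = (14/5 - 1*16 - ⅘)*(-2*¼) = (14/5 - 16 - ⅘)*(-½) = -14*(-½) = 7)
57*t - 58 = 57*7 - 58 = 399 - 58 = 341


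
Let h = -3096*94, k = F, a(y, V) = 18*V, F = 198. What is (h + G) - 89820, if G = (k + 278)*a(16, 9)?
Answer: -303732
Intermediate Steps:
k = 198
h = -291024
G = 77112 (G = (198 + 278)*(18*9) = 476*162 = 77112)
(h + G) - 89820 = (-291024 + 77112) - 89820 = -213912 - 89820 = -303732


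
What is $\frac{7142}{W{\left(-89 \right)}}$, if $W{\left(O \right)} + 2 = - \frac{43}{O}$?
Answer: $- \frac{635638}{135} \approx -4708.4$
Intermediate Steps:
$W{\left(O \right)} = -2 - \frac{43}{O}$
$\frac{7142}{W{\left(-89 \right)}} = \frac{7142}{-2 - \frac{43}{-89}} = \frac{7142}{-2 - - \frac{43}{89}} = \frac{7142}{-2 + \frac{43}{89}} = \frac{7142}{- \frac{135}{89}} = 7142 \left(- \frac{89}{135}\right) = - \frac{635638}{135}$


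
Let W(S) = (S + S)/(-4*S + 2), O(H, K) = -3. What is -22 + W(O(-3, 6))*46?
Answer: -292/7 ≈ -41.714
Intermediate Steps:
W(S) = 2*S/(2 - 4*S) (W(S) = (2*S)/(2 - 4*S) = 2*S/(2 - 4*S))
-22 + W(O(-3, 6))*46 = -22 - 1*(-3)/(-1 + 2*(-3))*46 = -22 - 1*(-3)/(-1 - 6)*46 = -22 - 1*(-3)/(-7)*46 = -22 - 1*(-3)*(-⅐)*46 = -22 - 3/7*46 = -22 - 138/7 = -292/7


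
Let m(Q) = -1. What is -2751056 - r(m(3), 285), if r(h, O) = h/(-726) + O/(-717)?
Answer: -477346662053/173514 ≈ -2.7511e+6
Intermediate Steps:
r(h, O) = -O/717 - h/726 (r(h, O) = h*(-1/726) + O*(-1/717) = -h/726 - O/717 = -O/717 - h/726)
-2751056 - r(m(3), 285) = -2751056 - (-1/717*285 - 1/726*(-1)) = -2751056 - (-95/239 + 1/726) = -2751056 - 1*(-68731/173514) = -2751056 + 68731/173514 = -477346662053/173514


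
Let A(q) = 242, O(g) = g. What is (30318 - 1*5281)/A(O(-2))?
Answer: 25037/242 ≈ 103.46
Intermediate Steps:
(30318 - 1*5281)/A(O(-2)) = (30318 - 1*5281)/242 = (30318 - 5281)*(1/242) = 25037*(1/242) = 25037/242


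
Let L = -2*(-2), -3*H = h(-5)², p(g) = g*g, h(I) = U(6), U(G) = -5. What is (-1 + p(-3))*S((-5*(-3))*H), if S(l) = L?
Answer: 32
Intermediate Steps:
h(I) = -5
p(g) = g²
H = -25/3 (H = -⅓*(-5)² = -⅓*25 = -25/3 ≈ -8.3333)
L = 4
S(l) = 4
(-1 + p(-3))*S((-5*(-3))*H) = (-1 + (-3)²)*4 = (-1 + 9)*4 = 8*4 = 32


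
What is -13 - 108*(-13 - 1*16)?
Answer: 3119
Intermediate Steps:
-13 - 108*(-13 - 1*16) = -13 - 108*(-13 - 16) = -13 - 108*(-29) = -13 + 3132 = 3119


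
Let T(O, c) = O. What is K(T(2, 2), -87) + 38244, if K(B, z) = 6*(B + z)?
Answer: 37734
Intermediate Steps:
K(B, z) = 6*B + 6*z
K(T(2, 2), -87) + 38244 = (6*2 + 6*(-87)) + 38244 = (12 - 522) + 38244 = -510 + 38244 = 37734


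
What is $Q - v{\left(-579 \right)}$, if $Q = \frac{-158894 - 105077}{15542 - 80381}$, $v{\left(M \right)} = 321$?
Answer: $- \frac{20549348}{64839} \approx -316.93$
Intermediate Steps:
$Q = \frac{263971}{64839}$ ($Q = - \frac{263971}{-64839} = \left(-263971\right) \left(- \frac{1}{64839}\right) = \frac{263971}{64839} \approx 4.0712$)
$Q - v{\left(-579 \right)} = \frac{263971}{64839} - 321 = - \frac{20549348}{64839}$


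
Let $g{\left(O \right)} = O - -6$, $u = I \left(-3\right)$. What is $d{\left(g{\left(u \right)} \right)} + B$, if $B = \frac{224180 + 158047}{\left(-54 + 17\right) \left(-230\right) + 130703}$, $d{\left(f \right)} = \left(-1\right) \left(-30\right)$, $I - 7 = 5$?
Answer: $\frac{4558617}{139213} \approx 32.746$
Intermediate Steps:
$I = 12$ ($I = 7 + 5 = 12$)
$u = -36$ ($u = 12 \left(-3\right) = -36$)
$g{\left(O \right)} = 6 + O$ ($g{\left(O \right)} = O + 6 = 6 + O$)
$d{\left(f \right)} = 30$
$B = \frac{382227}{139213}$ ($B = \frac{382227}{\left(-37\right) \left(-230\right) + 130703} = \frac{382227}{8510 + 130703} = \frac{382227}{139213} \approx 2.7456$)
$d{\left(g{\left(u \right)} \right)} + B = 30 + \frac{382227}{139213} = \frac{4558617}{139213}$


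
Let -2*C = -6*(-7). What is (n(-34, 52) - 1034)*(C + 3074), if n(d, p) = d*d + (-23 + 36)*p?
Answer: 2436294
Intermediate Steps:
n(d, p) = d² + 13*p
C = -21 (C = -(-3)*(-7) = -½*42 = -21)
(n(-34, 52) - 1034)*(C + 3074) = (((-34)² + 13*52) - 1034)*(-21 + 3074) = ((1156 + 676) - 1034)*3053 = (1832 - 1034)*3053 = 798*3053 = 2436294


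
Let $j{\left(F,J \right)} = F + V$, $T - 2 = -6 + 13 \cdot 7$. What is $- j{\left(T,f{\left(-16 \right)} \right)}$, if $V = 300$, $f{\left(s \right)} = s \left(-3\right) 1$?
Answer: $-387$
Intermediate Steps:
$f{\left(s \right)} = - 3 s$ ($f{\left(s \right)} = - 3 s 1 = - 3 s$)
$T = 87$ ($T = 2 + \left(-6 + 13 \cdot 7\right) = 2 + \left(-6 + 91\right) = 2 + 85 = 87$)
$j{\left(F,J \right)} = 300 + F$ ($j{\left(F,J \right)} = F + 300 = 300 + F$)
$- j{\left(T,f{\left(-16 \right)} \right)} = - (300 + 87) = \left(-1\right) 387 = -387$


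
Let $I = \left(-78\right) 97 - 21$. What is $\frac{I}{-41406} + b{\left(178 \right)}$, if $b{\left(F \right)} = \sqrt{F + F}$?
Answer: $\frac{2529}{13802} + 2 \sqrt{89} \approx 19.051$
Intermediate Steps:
$b{\left(F \right)} = \sqrt{2} \sqrt{F}$ ($b{\left(F \right)} = \sqrt{2 F} = \sqrt{2} \sqrt{F}$)
$I = -7587$ ($I = -7566 - 21 = -7587$)
$\frac{I}{-41406} + b{\left(178 \right)} = - \frac{7587}{-41406} + \sqrt{2} \sqrt{178} = \left(-7587\right) \left(- \frac{1}{41406}\right) + 2 \sqrt{89} = \frac{2529}{13802} + 2 \sqrt{89}$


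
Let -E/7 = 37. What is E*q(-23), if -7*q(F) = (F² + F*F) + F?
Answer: 38295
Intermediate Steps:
E = -259 (E = -7*37 = -259)
q(F) = -2*F²/7 - F/7 (q(F) = -((F² + F*F) + F)/7 = -((F² + F²) + F)/7 = -(2*F² + F)/7 = -(F + 2*F²)/7 = -2*F²/7 - F/7)
E*q(-23) = -(-37)*(-23)*(1 + 2*(-23)) = -(-37)*(-23)*(1 - 46) = -(-37)*(-23)*(-45) = -259*(-1035/7) = 38295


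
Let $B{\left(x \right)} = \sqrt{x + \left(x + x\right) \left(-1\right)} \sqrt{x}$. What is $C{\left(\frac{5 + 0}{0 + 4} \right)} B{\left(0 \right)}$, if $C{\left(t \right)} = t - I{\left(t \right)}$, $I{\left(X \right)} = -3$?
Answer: $0$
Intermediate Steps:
$C{\left(t \right)} = 3 + t$ ($C{\left(t \right)} = t - -3 = t + 3 = 3 + t$)
$B{\left(x \right)} = \sqrt{x} \sqrt{- x}$ ($B{\left(x \right)} = \sqrt{x + 2 x \left(-1\right)} \sqrt{x} = \sqrt{x - 2 x} \sqrt{x} = \sqrt{- x} \sqrt{x} = \sqrt{x} \sqrt{- x}$)
$C{\left(\frac{5 + 0}{0 + 4} \right)} B{\left(0 \right)} = \left(3 + \frac{5 + 0}{0 + 4}\right) \sqrt{0} \sqrt{\left(-1\right) 0} = \left(3 + \frac{5}{4}\right) 0 \sqrt{0} = \left(3 + 5 \cdot \frac{1}{4}\right) 0 \cdot 0 = \left(3 + \frac{5}{4}\right) 0 = \frac{17}{4} \cdot 0 = 0$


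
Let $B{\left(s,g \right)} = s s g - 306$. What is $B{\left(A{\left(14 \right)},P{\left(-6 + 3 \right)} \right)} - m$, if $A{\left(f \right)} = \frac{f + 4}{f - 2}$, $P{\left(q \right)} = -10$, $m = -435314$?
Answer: $\frac{869971}{2} \approx 4.3499 \cdot 10^{5}$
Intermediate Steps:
$A{\left(f \right)} = \frac{4 + f}{-2 + f}$
$B{\left(s,g \right)} = -306 + g s^{2}$ ($B{\left(s,g \right)} = s^{2} g - 306 = g s^{2} - 306 = -306 + g s^{2}$)
$B{\left(A{\left(14 \right)},P{\left(-6 + 3 \right)} \right)} - m = \left(-306 - 10 \left(\frac{4 + 14}{-2 + 14}\right)^{2}\right) - -435314 = \left(-306 - 10 \left(\frac{1}{12} \cdot 18\right)^{2}\right) + 435314 = \left(-306 - 10 \left(\frac{3}{2}\right)^{2}\right) + 435314 = \left(-306 - \frac{45}{2}\right) + 435314 = - \frac{657}{2} + 435314 = \frac{869971}{2}$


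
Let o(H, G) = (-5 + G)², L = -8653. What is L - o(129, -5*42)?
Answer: -54878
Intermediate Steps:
L - o(129, -5*42) = -8653 - (-5 - 5*42)² = -8653 - (-5 - 210)² = -8653 - 1*(-215)² = -8653 - 1*46225 = -8653 - 46225 = -54878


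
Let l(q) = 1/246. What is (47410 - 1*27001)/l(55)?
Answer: 5020614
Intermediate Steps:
l(q) = 1/246
(47410 - 1*27001)/l(55) = (47410 - 1*27001)/(1/246) = (47410 - 27001)*246 = 20409*246 = 5020614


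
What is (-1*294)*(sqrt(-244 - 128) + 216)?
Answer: -63504 - 588*I*sqrt(93) ≈ -63504.0 - 5670.5*I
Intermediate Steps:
(-1*294)*(sqrt(-244 - 128) + 216) = -294*(sqrt(-372) + 216) = -294*(2*I*sqrt(93) + 216) = -294*(216 + 2*I*sqrt(93)) = -63504 - 588*I*sqrt(93)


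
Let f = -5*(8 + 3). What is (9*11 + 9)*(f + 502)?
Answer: 48276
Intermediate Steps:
f = -55 (f = -5*11 = -55)
(9*11 + 9)*(f + 502) = (9*11 + 9)*(-55 + 502) = (99 + 9)*447 = 108*447 = 48276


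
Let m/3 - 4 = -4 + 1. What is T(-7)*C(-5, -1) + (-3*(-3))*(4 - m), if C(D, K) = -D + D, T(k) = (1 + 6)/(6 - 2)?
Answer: 9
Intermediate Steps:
T(k) = 7/4
m = 3 (m = 12 + 3*(-4 + 1) = 12 + 3*(-3) = 12 - 9 = 3)
C(D, K) = 0
T(-7)*C(-5, -1) + (-3*(-3))*(4 - m) = (7/4)*0 + (-3*(-3))*(4 - 1*3) = 0 + 9*(4 - 3) = 0 + 9*1 = 0 + 9 = 9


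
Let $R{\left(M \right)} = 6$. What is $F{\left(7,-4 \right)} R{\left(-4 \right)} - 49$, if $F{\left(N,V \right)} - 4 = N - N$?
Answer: $-25$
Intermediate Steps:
$F{\left(N,V \right)} = 4$ ($F{\left(N,V \right)} = 4 + \left(N - N\right) = 4 + 0 = 4$)
$F{\left(7,-4 \right)} R{\left(-4 \right)} - 49 = 4 \cdot 6 - 49 = 24 - 49 = -25$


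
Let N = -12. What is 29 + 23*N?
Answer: -247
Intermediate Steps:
29 + 23*N = 29 + 23*(-12) = 29 - 276 = -247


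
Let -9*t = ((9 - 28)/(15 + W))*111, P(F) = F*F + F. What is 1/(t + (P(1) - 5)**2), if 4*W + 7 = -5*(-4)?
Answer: 219/4783 ≈ 0.045787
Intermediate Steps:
P(F) = F + F**2 (P(F) = F**2 + F = F + F**2)
W = 13/4 (W = -7/4 + (-5*(-4))/4 = -7/4 + (1/4)*20 = -7/4 + 5 = 13/4 ≈ 3.2500)
t = 2812/219 (t = -(9 - 28)/(15 + 13/4)*111/9 = -(-19/73/4)*111/9 = -(-19*4/73)*111/9 = -(-76)*111/657 = -1/9*(-8436/73) = 2812/219 ≈ 12.840)
1/(t + (P(1) - 5)**2) = 1/(2812/219 + (1*(1 + 1) - 5)**2) = 1/(2812/219 + (1*2 - 5)**2) = 1/(2812/219 + (2 - 5)**2) = 1/(2812/219 + (-3)**2) = 1/(2812/219 + 9) = 1/(4783/219) = 219/4783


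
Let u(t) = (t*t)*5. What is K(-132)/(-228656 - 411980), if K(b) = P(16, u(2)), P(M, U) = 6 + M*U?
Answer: -163/320318 ≈ -0.00050887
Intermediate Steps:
u(t) = 5*t**2 (u(t) = t**2*5 = 5*t**2)
K(b) = 326 (K(b) = 6 + 16*(5*2**2) = 6 + 16*(5*4) = 6 + 16*20 = 6 + 320 = 326)
K(-132)/(-228656 - 411980) = 326/(-228656 - 411980) = 326/(-640636) = 326*(-1/640636) = -163/320318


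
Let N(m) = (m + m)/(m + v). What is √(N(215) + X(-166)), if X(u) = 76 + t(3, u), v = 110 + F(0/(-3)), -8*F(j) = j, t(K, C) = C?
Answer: 2*I*√93665/65 ≈ 9.4168*I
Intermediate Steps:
F(j) = -j/8
v = 110 (v = 110 - 0/(-3) = 110 - 0*(-1)/3 = 110 - ⅛*0 = 110 + 0 = 110)
N(m) = 2*m/(110 + m) (N(m) = (m + m)/(m + 110) = (2*m)/(110 + m) = 2*m/(110 + m))
X(u) = 76 + u
√(N(215) + X(-166)) = √(2*215/(110 + 215) + (76 - 166)) = √(2*215/325 - 90) = √(2*215*(1/325) - 90) = √(86/65 - 90) = √(-5764/65) = 2*I*√93665/65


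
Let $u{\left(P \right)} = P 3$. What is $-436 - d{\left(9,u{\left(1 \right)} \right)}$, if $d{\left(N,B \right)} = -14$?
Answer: $-422$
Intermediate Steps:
$u{\left(P \right)} = 3 P$
$-436 - d{\left(9,u{\left(1 \right)} \right)} = -436 - -14 = -436 + 14 = -422$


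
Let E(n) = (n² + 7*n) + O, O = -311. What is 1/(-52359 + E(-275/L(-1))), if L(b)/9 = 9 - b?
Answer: -324/17068985 ≈ -1.8982e-5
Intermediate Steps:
L(b) = 81 - 9*b (L(b) = 9*(9 - b) = 81 - 9*b)
E(n) = -311 + n² + 7*n (E(n) = (n² + 7*n) - 311 = -311 + n² + 7*n)
1/(-52359 + E(-275/L(-1))) = 1/(-52359 + (-311 + (-275/(81 - 9*(-1)))² + 7*(-275/(81 - 9*(-1))))) = 1/(-52359 + (-311 + (-275/(81 + 9))² + 7*(-275/(81 + 9)))) = 1/(-52359 + (-311 + (-275/90)² + 7*(-275/90))) = 1/(-52359 + (-311 + (-275*1/90)² + 7*(-275*1/90))) = 1/(-52359 + (-311 + (-55/18)² + 7*(-55/18))) = 1/(-52359 + (-311 + 3025/324 - 385/18)) = 1/(-52359 - 104669/324) = 1/(-17068985/324) = -324/17068985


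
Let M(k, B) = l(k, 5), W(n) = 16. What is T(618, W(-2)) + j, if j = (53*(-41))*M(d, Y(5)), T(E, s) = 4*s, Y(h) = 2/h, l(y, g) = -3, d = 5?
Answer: 6583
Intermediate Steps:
M(k, B) = -3
j = 6519 (j = (53*(-41))*(-3) = -2173*(-3) = 6519)
T(618, W(-2)) + j = 4*16 + 6519 = 64 + 6519 = 6583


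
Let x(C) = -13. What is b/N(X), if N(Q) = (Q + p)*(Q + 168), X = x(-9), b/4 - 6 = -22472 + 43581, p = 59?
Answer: 8446/713 ≈ 11.846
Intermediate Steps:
b = 84460 (b = 24 + 4*(-22472 + 43581) = 24 + 4*21109 = 24 + 84436 = 84460)
X = -13
N(Q) = (59 + Q)*(168 + Q) (N(Q) = (Q + 59)*(Q + 168) = (59 + Q)*(168 + Q))
b/N(X) = 84460/(9912 + (-13)**2 + 227*(-13)) = 84460/(9912 + 169 - 2951) = 84460/7130 = 84460*(1/7130) = 8446/713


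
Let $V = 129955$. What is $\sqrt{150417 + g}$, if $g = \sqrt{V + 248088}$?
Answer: $\sqrt{150417 + \sqrt{378043}} \approx 388.63$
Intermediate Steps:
$g = \sqrt{378043}$ ($g = \sqrt{129955 + 248088} = \sqrt{378043} \approx 614.85$)
$\sqrt{150417 + g} = \sqrt{150417 + \sqrt{378043}}$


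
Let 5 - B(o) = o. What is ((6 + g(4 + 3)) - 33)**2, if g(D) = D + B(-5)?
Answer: 100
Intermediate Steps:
B(o) = 5 - o
g(D) = 10 + D (g(D) = D + (5 - 1*(-5)) = D + (5 + 5) = D + 10 = 10 + D)
((6 + g(4 + 3)) - 33)**2 = ((6 + (10 + (4 + 3))) - 33)**2 = ((6 + (10 + 7)) - 33)**2 = ((6 + 17) - 33)**2 = (23 - 33)**2 = (-10)**2 = 100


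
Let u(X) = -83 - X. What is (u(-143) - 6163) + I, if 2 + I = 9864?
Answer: 3759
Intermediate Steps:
I = 9862 (I = -2 + 9864 = 9862)
(u(-143) - 6163) + I = ((-83 - 1*(-143)) - 6163) + 9862 = ((-83 + 143) - 6163) + 9862 = (60 - 6163) + 9862 = -6103 + 9862 = 3759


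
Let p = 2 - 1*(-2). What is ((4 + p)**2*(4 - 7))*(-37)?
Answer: 7104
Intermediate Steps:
p = 4 (p = 2 + 2 = 4)
((4 + p)**2*(4 - 7))*(-37) = ((4 + 4)**2*(4 - 7))*(-37) = (8**2*(-3))*(-37) = (64*(-3))*(-37) = -192*(-37) = 7104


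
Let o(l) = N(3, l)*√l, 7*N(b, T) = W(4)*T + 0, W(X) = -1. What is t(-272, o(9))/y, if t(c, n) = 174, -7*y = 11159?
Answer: -1218/11159 ≈ -0.10915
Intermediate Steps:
y = -11159/7 (y = -⅐*11159 = -11159/7 ≈ -1594.1)
N(b, T) = -T/7 (N(b, T) = (-T + 0)/7 = (-T)/7 = -T/7)
o(l) = -l^(3/2)/7 (o(l) = (-l/7)*√l = -l^(3/2)/7)
t(-272, o(9))/y = 174/(-11159/7) = 174*(-7/11159) = -1218/11159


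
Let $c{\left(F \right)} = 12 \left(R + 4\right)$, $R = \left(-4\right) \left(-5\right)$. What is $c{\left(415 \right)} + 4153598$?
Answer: $4153886$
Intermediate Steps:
$R = 20$
$c{\left(F \right)} = 288$ ($c{\left(F \right)} = 12 \left(20 + 4\right) = 12 \cdot 24 = 288$)
$c{\left(415 \right)} + 4153598 = 288 + 4153598 = 4153886$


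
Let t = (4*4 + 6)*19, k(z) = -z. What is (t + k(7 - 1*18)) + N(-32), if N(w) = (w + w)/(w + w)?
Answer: 430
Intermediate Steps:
t = 418 (t = (16 + 6)*19 = 22*19 = 418)
N(w) = 1 (N(w) = (2*w)/((2*w)) = (2*w)*(1/(2*w)) = 1)
(t + k(7 - 1*18)) + N(-32) = (418 - (7 - 1*18)) + 1 = (418 - (7 - 18)) + 1 = (418 - 1*(-11)) + 1 = (418 + 11) + 1 = 429 + 1 = 430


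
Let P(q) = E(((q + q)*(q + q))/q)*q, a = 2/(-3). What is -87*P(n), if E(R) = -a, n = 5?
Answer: -290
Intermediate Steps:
a = -⅔ (a = 2*(-⅓) = -⅔ ≈ -0.66667)
E(R) = ⅔ (E(R) = -1*(-⅔) = ⅔)
P(q) = 2*q/3
-87*P(n) = -58*5 = -87*10/3 = -290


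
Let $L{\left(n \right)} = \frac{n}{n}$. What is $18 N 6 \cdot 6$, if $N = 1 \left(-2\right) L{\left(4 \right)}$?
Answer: $-1296$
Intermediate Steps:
$L{\left(n \right)} = 1$
$N = -2$ ($N = 1 \left(-2\right) 1 = \left(-2\right) 1 = -2$)
$18 N 6 \cdot 6 = 18 \left(-2\right) 6 \cdot 6 = 18 \left(\left(-12\right) 6\right) = 18 \left(-72\right) = -1296$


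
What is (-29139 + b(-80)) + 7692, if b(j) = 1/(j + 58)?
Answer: -471835/22 ≈ -21447.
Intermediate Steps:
b(j) = 1/(58 + j)
(-29139 + b(-80)) + 7692 = (-29139 + 1/(58 - 80)) + 7692 = (-29139 + 1/(-22)) + 7692 = (-29139 - 1/22) + 7692 = -641059/22 + 7692 = -471835/22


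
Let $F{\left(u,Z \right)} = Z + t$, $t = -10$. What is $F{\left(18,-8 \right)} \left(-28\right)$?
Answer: $504$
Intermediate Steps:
$F{\left(u,Z \right)} = -10 + Z$ ($F{\left(u,Z \right)} = Z - 10 = -10 + Z$)
$F{\left(18,-8 \right)} \left(-28\right) = \left(-10 - 8\right) \left(-28\right) = \left(-18\right) \left(-28\right) = 504$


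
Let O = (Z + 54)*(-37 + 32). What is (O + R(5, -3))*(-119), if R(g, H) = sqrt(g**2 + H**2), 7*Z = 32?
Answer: 34850 - 119*sqrt(34) ≈ 34156.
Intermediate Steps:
Z = 32/7 (Z = (1/7)*32 = 32/7 ≈ 4.5714)
R(g, H) = sqrt(H**2 + g**2)
O = -2050/7 (O = (32/7 + 54)*(-37 + 32) = (410/7)*(-5) = -2050/7 ≈ -292.86)
(O + R(5, -3))*(-119) = (-2050/7 + sqrt((-3)**2 + 5**2))*(-119) = (-2050/7 + sqrt(9 + 25))*(-119) = (-2050/7 + sqrt(34))*(-119) = 34850 - 119*sqrt(34)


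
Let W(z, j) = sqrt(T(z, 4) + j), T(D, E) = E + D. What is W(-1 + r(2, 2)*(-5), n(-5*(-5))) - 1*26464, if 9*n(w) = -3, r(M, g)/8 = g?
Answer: -26464 + 2*I*sqrt(174)/3 ≈ -26464.0 + 8.7939*I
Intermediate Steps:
T(D, E) = D + E
r(M, g) = 8*g
n(w) = -1/3 (n(w) = (1/9)*(-3) = -1/3)
W(z, j) = sqrt(4 + j + z) (W(z, j) = sqrt((z + 4) + j) = sqrt((4 + z) + j) = sqrt(4 + j + z))
W(-1 + r(2, 2)*(-5), n(-5*(-5))) - 1*26464 = sqrt(4 - 1/3 + (-1 + (8*2)*(-5))) - 1*26464 = sqrt(4 - 1/3 + (-1 + 16*(-5))) - 26464 = sqrt(4 - 1/3 + (-1 - 80)) - 26464 = sqrt(4 - 1/3 - 81) - 26464 = sqrt(-232/3) - 26464 = 2*I*sqrt(174)/3 - 26464 = -26464 + 2*I*sqrt(174)/3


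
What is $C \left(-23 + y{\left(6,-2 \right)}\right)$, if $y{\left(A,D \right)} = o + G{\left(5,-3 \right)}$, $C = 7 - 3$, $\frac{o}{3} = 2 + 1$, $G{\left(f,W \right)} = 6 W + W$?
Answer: $-140$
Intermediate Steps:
$G{\left(f,W \right)} = 7 W$
$o = 9$ ($o = 3 \left(2 + 1\right) = 3 \cdot 3 = 9$)
$C = 4$ ($C = 7 - 3 = 4$)
$y{\left(A,D \right)} = -12$ ($y{\left(A,D \right)} = 9 + 7 \left(-3\right) = 9 - 21 = -12$)
$C \left(-23 + y{\left(6,-2 \right)}\right) = 4 \left(-23 - 12\right) = 4 \left(-35\right) = -140$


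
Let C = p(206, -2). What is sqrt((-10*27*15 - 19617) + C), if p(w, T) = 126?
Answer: I*sqrt(23541) ≈ 153.43*I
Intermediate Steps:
C = 126
sqrt((-10*27*15 - 19617) + C) = sqrt((-10*27*15 - 19617) + 126) = sqrt((-270*15 - 19617) + 126) = sqrt((-4050 - 19617) + 126) = sqrt(-23667 + 126) = sqrt(-23541) = I*sqrt(23541)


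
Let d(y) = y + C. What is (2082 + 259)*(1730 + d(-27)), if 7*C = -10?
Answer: 27883651/7 ≈ 3.9834e+6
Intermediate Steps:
C = -10/7 (C = (⅐)*(-10) = -10/7 ≈ -1.4286)
d(y) = -10/7 + y (d(y) = y - 10/7 = -10/7 + y)
(2082 + 259)*(1730 + d(-27)) = (2082 + 259)*(1730 + (-10/7 - 27)) = 2341*(1730 - 199/7) = 2341*(11911/7) = 27883651/7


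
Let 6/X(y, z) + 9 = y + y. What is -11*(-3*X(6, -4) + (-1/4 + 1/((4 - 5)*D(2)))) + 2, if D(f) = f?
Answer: 305/4 ≈ 76.250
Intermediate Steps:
X(y, z) = 6/(-9 + 2*y) (X(y, z) = 6/(-9 + (y + y)) = 6/(-9 + 2*y))
-11*(-3*X(6, -4) + (-1/4 + 1/((4 - 5)*D(2)))) + 2 = -11*(-18/(-9 + 2*6) + (-1/4 + 1/((4 - 5)*2))) + 2 = -11*(-18/(-9 + 12) + (-1*¼ + (½)/(-1))) + 2 = -11*(-18/3 + (-¼ - 1*½)) + 2 = -11*(-18/3 + (-¼ - ½)) + 2 = -11*(-3*2 - ¾) + 2 = -11*(-6 - ¾) + 2 = -11*(-27/4) + 2 = 297/4 + 2 = 305/4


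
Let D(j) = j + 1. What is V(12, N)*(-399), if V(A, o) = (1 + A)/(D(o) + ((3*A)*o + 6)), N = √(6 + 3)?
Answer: -5187/118 ≈ -43.958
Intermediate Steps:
N = 3 (N = √9 = 3)
D(j) = 1 + j
V(A, o) = (1 + A)/(7 + o + 3*A*o) (V(A, o) = (1 + A)/((1 + o) + ((3*A)*o + 6)) = (1 + A)/((1 + o) + (3*A*o + 6)) = (1 + A)/((1 + o) + (6 + 3*A*o)) = (1 + A)/(7 + o + 3*A*o))
V(12, N)*(-399) = ((1 + 12)/(7 + 3 + 3*12*3))*(-399) = (13/(7 + 3 + 108))*(-399) = (13/118)*(-399) = -5187/118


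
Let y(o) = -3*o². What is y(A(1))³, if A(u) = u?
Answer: -27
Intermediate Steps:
y(A(1))³ = (-3*1²)³ = (-3*1)³ = (-3)³ = -27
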